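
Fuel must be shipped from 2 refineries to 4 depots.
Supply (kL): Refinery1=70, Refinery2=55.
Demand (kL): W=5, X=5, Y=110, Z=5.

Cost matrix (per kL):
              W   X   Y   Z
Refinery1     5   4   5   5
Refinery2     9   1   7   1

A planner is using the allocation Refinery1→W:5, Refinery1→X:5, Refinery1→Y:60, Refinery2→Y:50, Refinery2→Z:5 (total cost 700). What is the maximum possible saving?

Current plan cost = 5·5 + 5·4 + 60·5 + 50·7 + 5·1 = 700.
Optimal plan:
  Refinery1–W: 5 kL
  Refinery1–Y: 65 kL
  Refinery2–X: 5 kL
  Refinery2–Y: 45 kL
  Refinery2–Z: 5 kL
Optimal cost = 675.
Saving = 700 − 675 = 25.

25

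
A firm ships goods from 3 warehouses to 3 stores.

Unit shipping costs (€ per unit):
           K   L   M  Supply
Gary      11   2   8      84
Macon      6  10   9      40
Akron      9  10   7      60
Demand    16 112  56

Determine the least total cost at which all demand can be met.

One minimum-cost allocation:
  Gary->L: 84 × €2 = €168
  Macon->K: 16 × €6 = €96
  Macon->L: 24 × €10 = €240
  Akron->L: 4 × €10 = €40
  Akron->M: 56 × €7 = €392
Total = 168 + 96 + 240 + 40 + 392 = €936.
(Supply check: Gary ships 84; Macon ships 40; Akron ships 60.)

936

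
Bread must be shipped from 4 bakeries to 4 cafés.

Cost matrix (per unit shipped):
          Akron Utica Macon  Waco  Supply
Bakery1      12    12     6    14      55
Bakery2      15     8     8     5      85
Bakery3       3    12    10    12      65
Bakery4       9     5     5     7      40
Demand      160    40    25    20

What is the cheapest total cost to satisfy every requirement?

One minimum-cost allocation:
  Bakery1 to Akron: 55 × 12 = 660
  Bakery2 to Utica: 40 × 8 = 320
  Bakery2 to Macon: 25 × 8 = 200
  Bakery2 to Waco: 20 × 5 = 100
  Bakery3 to Akron: 65 × 3 = 195
  Bakery4 to Akron: 40 × 9 = 360
Total = 660 + 320 + 200 + 100 + 195 + 360 = 1835.

1835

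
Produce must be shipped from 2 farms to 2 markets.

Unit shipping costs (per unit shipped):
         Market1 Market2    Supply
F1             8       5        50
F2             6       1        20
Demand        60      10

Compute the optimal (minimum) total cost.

470

Optimal allocation:
  F1 to Market1: 50 × 8 = 400
  F2 to Market1: 10 × 6 = 60
  F2 to Market2: 10 × 1 = 10
Total = 400 + 60 + 10 = 470.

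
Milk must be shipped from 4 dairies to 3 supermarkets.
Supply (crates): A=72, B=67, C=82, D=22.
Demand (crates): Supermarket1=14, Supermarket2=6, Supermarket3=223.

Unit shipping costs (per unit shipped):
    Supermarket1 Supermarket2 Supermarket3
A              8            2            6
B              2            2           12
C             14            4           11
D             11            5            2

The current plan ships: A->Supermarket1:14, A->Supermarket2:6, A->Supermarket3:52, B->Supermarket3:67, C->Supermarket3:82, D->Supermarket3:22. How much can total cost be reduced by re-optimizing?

Current plan cost = 14·8 + 6·2 + 52·6 + 67·12 + 82·11 + 22·2 = 2186.
Optimal plan:
  A->Supermarket3: 72 × 6 = 432
  B->Supermarket1: 14 × 2 = 28
  B->Supermarket2: 6 × 2 = 12
  B->Supermarket3: 47 × 12 = 564
  C->Supermarket3: 82 × 11 = 902
  D->Supermarket3: 22 × 2 = 44
Optimal cost = 1982.
Saving = 2186 − 1982 = 204.

204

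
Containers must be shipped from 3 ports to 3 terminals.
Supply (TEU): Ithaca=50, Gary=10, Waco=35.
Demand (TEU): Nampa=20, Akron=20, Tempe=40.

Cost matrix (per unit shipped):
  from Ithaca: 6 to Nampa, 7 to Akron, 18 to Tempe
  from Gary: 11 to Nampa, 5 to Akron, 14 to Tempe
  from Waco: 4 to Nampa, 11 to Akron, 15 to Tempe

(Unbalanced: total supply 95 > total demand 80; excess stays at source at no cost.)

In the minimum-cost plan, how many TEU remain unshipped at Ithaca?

15

Minimum-cost shipments:
  Ithaca->Nampa: 15 × 6 = 90
  Ithaca->Akron: 20 × 7 = 140
  Gary->Tempe: 10 × 14 = 140
  Waco->Nampa: 5 × 4 = 20
  Waco->Tempe: 30 × 15 = 450
Total cost = 840.
Ithaca ships 35 of its 50, leaving 15.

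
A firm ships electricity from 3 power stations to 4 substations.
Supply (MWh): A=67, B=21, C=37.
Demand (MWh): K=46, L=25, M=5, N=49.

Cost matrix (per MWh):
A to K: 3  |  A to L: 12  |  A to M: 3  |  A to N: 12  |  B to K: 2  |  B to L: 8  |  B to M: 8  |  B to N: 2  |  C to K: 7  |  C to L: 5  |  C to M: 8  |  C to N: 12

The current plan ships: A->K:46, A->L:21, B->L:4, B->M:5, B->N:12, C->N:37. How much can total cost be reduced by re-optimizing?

Current plan cost = 46·3 + 21·12 + 4·8 + 5·8 + 12·2 + 37·12 = 930.
Optimal plan:
  A→K: 46 MWh
  A→M: 5 MWh
  A→N: 16 MWh
  B→N: 21 MWh
  C→L: 25 MWh
  C→N: 12 MWh
Optimal cost = 656.
Saving = 930 − 656 = 274.

274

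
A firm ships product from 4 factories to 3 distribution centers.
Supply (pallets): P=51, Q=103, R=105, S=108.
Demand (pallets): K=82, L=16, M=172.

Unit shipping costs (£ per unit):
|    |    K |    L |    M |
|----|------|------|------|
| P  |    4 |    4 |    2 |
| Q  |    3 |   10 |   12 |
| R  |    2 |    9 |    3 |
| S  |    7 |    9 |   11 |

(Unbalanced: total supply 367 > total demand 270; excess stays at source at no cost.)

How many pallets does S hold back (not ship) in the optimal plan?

Minimum-cost shipments:
  P to M: 51 pallets
  Q to K: 82 pallets
  R to M: 105 pallets
  S to L: 16 pallets
  S to M: 16 pallets
Total cost = £983.
S ships 32 of its 108, leaving 76.

76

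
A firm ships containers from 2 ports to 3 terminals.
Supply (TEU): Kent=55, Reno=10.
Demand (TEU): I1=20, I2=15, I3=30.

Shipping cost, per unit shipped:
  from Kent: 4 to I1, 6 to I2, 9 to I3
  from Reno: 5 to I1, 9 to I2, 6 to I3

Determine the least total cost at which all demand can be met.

410

One minimum-cost allocation:
  Kent->I1: 20 × 4 = 80
  Kent->I2: 15 × 6 = 90
  Kent->I3: 20 × 9 = 180
  Reno->I3: 10 × 6 = 60
Total = 80 + 90 + 180 + 60 = 410.
(Supply check: Kent ships 55; Reno ships 10.)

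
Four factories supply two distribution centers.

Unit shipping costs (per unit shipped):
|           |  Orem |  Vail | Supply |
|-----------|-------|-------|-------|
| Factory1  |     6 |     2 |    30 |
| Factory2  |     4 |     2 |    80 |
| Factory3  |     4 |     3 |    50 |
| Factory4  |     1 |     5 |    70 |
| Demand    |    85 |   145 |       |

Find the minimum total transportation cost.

455

One minimum-cost allocation:
  Factory1–Vail: 30 × 2 = 60
  Factory2–Vail: 80 × 2 = 160
  Factory3–Orem: 15 × 4 = 60
  Factory3–Vail: 35 × 3 = 105
  Factory4–Orem: 70 × 1 = 70
Total = 60 + 160 + 60 + 105 + 70 = 455.
(Supply check: Factory1 ships 30; Factory2 ships 80; Factory3 ships 50; Factory4 ships 70.)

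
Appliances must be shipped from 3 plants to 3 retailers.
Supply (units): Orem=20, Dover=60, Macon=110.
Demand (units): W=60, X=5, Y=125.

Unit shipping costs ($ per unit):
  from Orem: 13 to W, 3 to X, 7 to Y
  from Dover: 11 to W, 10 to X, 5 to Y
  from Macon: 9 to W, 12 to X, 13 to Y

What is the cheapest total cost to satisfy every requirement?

1610

Optimal allocation:
  Orem->X: 5 × $3 = $15
  Orem->Y: 15 × $7 = $105
  Dover->Y: 60 × $5 = $300
  Macon->W: 60 × $9 = $540
  Macon->Y: 50 × $13 = $650
Total = 15 + 105 + 300 + 540 + 650 = $1610.
(Supply check: Orem ships 20; Dover ships 60; Macon ships 110.)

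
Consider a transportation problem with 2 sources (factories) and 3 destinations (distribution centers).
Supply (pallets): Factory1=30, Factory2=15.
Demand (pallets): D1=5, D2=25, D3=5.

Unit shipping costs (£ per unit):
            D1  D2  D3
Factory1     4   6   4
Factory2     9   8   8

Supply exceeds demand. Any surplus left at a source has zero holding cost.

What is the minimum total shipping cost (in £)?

An optimal shipping plan:
  Factory1–D1: 5 × £4 = £20
  Factory1–D2: 20 × £6 = £120
  Factory1–D3: 5 × £4 = £20
  Factory2–D2: 5 × £8 = £40
Total = 20 + 120 + 20 + 40 = £200.
(Supply check: Factory1 ships 30; Factory2 ships 5.)

200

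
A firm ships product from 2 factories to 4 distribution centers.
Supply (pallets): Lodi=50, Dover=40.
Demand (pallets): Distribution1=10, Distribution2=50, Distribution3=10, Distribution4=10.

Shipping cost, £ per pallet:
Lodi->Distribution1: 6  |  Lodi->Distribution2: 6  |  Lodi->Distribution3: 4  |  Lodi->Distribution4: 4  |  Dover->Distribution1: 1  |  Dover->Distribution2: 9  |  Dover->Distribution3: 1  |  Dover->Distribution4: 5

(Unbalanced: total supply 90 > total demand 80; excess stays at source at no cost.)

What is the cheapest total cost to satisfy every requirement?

A cheapest plan:
  Lodi→Distribution2: 50 × £6 = £300
  Dover→Distribution1: 10 × £1 = £10
  Dover→Distribution3: 10 × £1 = £10
  Dover→Distribution4: 10 × £5 = £50
Total = 300 + 10 + 10 + 50 = £370.

370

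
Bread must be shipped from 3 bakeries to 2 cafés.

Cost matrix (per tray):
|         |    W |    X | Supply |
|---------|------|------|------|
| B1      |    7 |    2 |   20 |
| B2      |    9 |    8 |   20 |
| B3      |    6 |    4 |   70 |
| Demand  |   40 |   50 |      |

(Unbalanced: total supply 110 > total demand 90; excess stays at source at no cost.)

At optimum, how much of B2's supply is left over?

An optimal plan:
  B1->X: 20 × 2 = 40
  B3->W: 40 × 6 = 240
  B3->X: 30 × 4 = 120
Total cost = 400.
B2 ships 0 of its 20, leaving 20.

20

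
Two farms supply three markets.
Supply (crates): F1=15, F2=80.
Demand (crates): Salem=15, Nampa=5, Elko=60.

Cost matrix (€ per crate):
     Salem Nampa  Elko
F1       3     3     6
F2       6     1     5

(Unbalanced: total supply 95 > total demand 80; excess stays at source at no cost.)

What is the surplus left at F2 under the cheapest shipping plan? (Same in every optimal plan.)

An optimal plan:
  F1->Salem: 15 crates
  F2->Nampa: 5 crates
  F2->Elko: 60 crates
Total cost = €350.
F2 ships 65 of its 80, leaving 15.

15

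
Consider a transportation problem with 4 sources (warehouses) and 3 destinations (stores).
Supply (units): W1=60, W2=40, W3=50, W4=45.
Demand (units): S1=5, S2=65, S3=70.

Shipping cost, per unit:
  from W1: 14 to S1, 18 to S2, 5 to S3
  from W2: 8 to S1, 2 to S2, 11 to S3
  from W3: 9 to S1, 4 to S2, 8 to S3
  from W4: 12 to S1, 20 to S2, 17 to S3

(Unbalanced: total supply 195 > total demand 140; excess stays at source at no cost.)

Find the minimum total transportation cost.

One minimum-cost allocation:
  W1→S3: 60 × 5 = 300
  W2→S2: 40 × 2 = 80
  W3→S1: 5 × 9 = 45
  W3→S2: 25 × 4 = 100
  W3→S3: 10 × 8 = 80
Total = 300 + 80 + 45 + 100 + 80 = 605.
(Supply check: W1 ships 60; W2 ships 40; W3 ships 40; W4 ships 0.)

605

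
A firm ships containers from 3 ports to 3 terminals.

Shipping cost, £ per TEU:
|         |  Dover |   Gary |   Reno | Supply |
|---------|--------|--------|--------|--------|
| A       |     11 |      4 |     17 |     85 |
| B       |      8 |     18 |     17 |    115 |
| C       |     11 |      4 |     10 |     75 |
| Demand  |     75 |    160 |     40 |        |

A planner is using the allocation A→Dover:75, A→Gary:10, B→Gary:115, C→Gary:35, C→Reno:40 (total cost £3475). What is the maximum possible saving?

Current plan cost = 75·11 + 10·4 + 115·18 + 35·4 + 40·10 = £3475.
Optimal plan:
  A->Gary: 85 × £4 = £340
  B->Dover: 75 × £8 = £600
  B->Reno: 40 × £17 = £680
  C->Gary: 75 × £4 = £300
Optimal cost = £1920.
Saving = 3475 − 1920 = £1555.

1555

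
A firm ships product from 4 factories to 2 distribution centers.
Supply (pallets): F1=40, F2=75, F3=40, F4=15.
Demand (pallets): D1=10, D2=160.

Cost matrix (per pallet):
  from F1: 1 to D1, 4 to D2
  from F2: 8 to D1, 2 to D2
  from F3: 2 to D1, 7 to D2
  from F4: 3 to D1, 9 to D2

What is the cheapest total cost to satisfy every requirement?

665

An optimal shipping plan:
  F1–D2: 40 × 4 = 160
  F2–D2: 75 × 2 = 150
  F3–D2: 40 × 7 = 280
  F4–D1: 10 × 3 = 30
  F4–D2: 5 × 9 = 45
Total = 160 + 150 + 280 + 30 + 45 = 665.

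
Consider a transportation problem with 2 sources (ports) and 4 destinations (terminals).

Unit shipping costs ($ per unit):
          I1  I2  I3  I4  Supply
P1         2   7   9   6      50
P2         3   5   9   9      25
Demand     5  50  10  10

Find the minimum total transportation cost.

Optimal allocation:
  P1–I1: 5 × $2 = $10
  P1–I2: 25 × $7 = $175
  P1–I3: 10 × $9 = $90
  P1–I4: 10 × $6 = $60
  P2–I2: 25 × $5 = $125
Total = 10 + 175 + 90 + 60 + 125 = $460.

460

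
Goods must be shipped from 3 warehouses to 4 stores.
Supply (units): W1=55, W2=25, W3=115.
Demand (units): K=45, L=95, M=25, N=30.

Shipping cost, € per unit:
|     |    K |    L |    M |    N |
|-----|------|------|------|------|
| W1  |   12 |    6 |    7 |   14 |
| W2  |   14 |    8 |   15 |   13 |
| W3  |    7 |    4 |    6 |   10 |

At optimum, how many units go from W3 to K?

Optimal shipments:
  W1 to L: 30 units
  W1 to M: 25 units
  W2 to N: 25 units
  W3 to K: 45 units
  W3 to L: 65 units
  W3 to N: 5 units
Total cost = €1305.
So W3→K carries 45 units.

45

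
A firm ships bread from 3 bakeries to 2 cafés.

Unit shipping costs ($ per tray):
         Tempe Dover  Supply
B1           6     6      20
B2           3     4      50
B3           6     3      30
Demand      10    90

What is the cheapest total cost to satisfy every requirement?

An optimal shipping plan:
  B1->Dover: 20 × $6 = $120
  B2->Tempe: 10 × $3 = $30
  B2->Dover: 40 × $4 = $160
  B3->Dover: 30 × $3 = $90
Total = 120 + 30 + 160 + 90 = $400.

400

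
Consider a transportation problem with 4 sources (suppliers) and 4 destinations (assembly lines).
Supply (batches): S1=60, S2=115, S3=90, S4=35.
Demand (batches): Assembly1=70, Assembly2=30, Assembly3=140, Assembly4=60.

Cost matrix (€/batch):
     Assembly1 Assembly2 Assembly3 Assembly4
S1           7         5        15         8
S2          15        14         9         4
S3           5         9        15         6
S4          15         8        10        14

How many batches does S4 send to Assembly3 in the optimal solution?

35

Solving gives:
  S1->Assembly2: 30 × €5 = €150
  S1->Assembly4: 30 × €8 = €240
  S2->Assembly3: 105 × €9 = €945
  S2->Assembly4: 10 × €4 = €40
  S3->Assembly1: 70 × €5 = €350
  S3->Assembly4: 20 × €6 = €120
  S4->Assembly3: 35 × €10 = €350
Total cost = €2195.
So S4→Assembly3 carries 35 batches.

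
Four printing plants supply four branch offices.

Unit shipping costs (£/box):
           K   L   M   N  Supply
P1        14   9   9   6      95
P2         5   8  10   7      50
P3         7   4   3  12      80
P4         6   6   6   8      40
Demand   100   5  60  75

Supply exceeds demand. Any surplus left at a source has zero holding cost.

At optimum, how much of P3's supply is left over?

An optimal plan:
  P1 to N: 75 × £6 = £450
  P2 to K: 50 × £5 = £250
  P3 to K: 10 × £7 = £70
  P3 to L: 5 × £4 = £20
  P3 to M: 60 × £3 = £180
  P4 to K: 40 × £6 = £240
Total cost = £1210.
P3 ships 75 of its 80, leaving 5.

5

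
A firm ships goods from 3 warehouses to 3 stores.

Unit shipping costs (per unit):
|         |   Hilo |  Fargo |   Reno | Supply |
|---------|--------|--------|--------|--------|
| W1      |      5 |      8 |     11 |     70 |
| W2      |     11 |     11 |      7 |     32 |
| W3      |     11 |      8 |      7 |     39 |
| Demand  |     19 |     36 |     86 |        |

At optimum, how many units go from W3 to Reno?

39

Solving gives:
  W1→Hilo: 19 × 5 = 95
  W1→Fargo: 36 × 8 = 288
  W1→Reno: 15 × 11 = 165
  W2→Reno: 32 × 7 = 224
  W3→Reno: 39 × 7 = 273
Total cost = 1045.
So W3→Reno carries 39 units.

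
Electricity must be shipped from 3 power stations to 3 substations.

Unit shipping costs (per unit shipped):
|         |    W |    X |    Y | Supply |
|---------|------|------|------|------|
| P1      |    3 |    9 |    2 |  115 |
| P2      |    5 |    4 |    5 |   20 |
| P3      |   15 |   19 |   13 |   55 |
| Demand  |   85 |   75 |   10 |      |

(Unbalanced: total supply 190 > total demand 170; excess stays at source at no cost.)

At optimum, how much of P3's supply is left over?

20

Minimum-cost shipments:
  P1–W: 85 × 3 = 255
  P1–X: 20 × 9 = 180
  P1–Y: 10 × 2 = 20
  P2–X: 20 × 4 = 80
  P3–X: 35 × 19 = 665
Total cost = 1200.
P3 ships 35 of its 55, leaving 20.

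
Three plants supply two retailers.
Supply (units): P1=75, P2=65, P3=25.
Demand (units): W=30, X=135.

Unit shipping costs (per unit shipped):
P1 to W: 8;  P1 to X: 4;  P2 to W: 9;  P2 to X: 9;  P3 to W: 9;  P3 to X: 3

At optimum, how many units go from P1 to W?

0

Optimal shipments:
  P1→X: 75 × 4 = 300
  P2→W: 30 × 9 = 270
  P2→X: 35 × 9 = 315
  P3→X: 25 × 3 = 75
Total cost = 960.
The route P1→W is not used.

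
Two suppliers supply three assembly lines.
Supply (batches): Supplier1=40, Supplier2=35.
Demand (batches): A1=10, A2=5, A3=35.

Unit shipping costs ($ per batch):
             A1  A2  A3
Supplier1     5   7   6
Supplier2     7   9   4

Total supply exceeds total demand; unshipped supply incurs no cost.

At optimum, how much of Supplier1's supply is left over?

25

An optimal plan:
  Supplier1->A1: 10 × $5 = $50
  Supplier1->A2: 5 × $7 = $35
  Supplier2->A3: 35 × $4 = $140
Total cost = $225.
Supplier1 ships 15 of its 40, leaving 25.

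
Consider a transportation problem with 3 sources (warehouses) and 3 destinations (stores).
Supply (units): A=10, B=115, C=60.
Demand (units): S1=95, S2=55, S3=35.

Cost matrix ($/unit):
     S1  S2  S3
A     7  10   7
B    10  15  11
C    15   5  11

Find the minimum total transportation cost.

1570

An optimal shipping plan:
  A to S3: 10 units
  B to S1: 95 units
  B to S3: 20 units
  C to S2: 55 units
  C to S3: 5 units
Total cost = $1570.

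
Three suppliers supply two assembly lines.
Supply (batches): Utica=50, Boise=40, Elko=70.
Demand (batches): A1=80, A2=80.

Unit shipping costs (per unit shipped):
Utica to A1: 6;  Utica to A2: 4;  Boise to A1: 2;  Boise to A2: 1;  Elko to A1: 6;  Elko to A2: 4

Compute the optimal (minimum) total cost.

One minimum-cost allocation:
  Utica→A1: 40 × 6 = 240
  Utica→A2: 10 × 4 = 40
  Boise→A1: 40 × 2 = 80
  Elko→A2: 70 × 4 = 280
Total = 240 + 40 + 80 + 280 = 640.

640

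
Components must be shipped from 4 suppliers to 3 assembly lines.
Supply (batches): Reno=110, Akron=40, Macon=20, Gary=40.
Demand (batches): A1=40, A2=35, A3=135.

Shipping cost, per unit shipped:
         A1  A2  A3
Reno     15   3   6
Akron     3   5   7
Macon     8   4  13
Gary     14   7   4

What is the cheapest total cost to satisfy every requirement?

975

One minimum-cost allocation:
  Reno→A2: 15 × 3 = 45
  Reno→A3: 95 × 6 = 570
  Akron→A1: 40 × 3 = 120
  Macon→A2: 20 × 4 = 80
  Gary→A3: 40 × 4 = 160
Total = 45 + 570 + 120 + 80 + 160 = 975.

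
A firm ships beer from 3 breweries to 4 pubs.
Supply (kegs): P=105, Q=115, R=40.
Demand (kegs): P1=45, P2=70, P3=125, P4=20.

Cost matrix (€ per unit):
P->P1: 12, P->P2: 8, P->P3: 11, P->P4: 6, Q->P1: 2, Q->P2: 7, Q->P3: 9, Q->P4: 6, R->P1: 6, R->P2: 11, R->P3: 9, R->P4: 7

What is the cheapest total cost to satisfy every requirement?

Optimal allocation:
  P–P2: 70 kegs
  P–P3: 15 kegs
  P–P4: 20 kegs
  Q–P1: 45 kegs
  Q–P3: 70 kegs
  R–P3: 40 kegs
Total cost = €1925.
(Supply check: P ships 105; Q ships 115; R ships 40.)

1925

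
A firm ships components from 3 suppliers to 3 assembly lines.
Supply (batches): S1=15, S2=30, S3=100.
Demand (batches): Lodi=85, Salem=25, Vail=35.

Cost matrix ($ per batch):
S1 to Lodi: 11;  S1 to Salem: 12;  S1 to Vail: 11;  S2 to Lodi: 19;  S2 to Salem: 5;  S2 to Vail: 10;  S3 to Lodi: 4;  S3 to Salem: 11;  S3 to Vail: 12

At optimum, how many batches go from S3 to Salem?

0

Optimal shipments:
  S1–Vail: 15 × $11 = $165
  S2–Salem: 25 × $5 = $125
  S2–Vail: 5 × $10 = $50
  S3–Lodi: 85 × $4 = $340
  S3–Vail: 15 × $12 = $180
Total cost = $860.
The route S3→Salem is not used.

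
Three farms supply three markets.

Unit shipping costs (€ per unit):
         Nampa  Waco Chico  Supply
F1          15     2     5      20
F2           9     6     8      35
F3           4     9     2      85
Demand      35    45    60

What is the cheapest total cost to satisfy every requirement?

500

Optimal allocation:
  F1 to Waco: 20 × €2 = €40
  F2 to Nampa: 10 × €9 = €90
  F2 to Waco: 25 × €6 = €150
  F3 to Nampa: 25 × €4 = €100
  F3 to Chico: 60 × €2 = €120
Total = 40 + 90 + 150 + 100 + 120 = €500.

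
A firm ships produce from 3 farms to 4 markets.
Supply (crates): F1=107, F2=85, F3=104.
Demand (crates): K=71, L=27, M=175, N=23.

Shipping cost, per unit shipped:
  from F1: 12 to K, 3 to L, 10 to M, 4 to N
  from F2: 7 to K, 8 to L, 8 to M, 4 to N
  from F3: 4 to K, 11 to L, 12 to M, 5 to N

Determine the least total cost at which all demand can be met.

Optimal allocation:
  F1→L: 27 × 3 = 81
  F1→M: 80 × 10 = 800
  F2→M: 85 × 8 = 680
  F3→K: 71 × 4 = 284
  F3→M: 10 × 12 = 120
  F3→N: 23 × 5 = 115
Total = 81 + 800 + 680 + 284 + 120 + 115 = 2080.

2080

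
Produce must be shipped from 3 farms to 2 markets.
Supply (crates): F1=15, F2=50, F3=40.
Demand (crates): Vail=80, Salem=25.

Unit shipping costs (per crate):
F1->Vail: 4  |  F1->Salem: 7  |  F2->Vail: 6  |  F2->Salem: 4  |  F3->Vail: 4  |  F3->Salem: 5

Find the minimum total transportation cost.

One minimum-cost allocation:
  F1→Vail: 15 × 4 = 60
  F2→Vail: 25 × 6 = 150
  F2→Salem: 25 × 4 = 100
  F3→Vail: 40 × 4 = 160
Total = 60 + 150 + 100 + 160 = 470.

470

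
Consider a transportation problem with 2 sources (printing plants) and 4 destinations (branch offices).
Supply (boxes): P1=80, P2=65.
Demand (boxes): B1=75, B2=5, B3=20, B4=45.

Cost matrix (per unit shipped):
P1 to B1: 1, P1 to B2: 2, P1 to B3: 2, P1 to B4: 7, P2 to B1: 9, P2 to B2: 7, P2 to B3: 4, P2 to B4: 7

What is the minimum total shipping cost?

480

A cheapest plan:
  P1->B1: 75 boxes
  P1->B2: 5 boxes
  P2->B3: 20 boxes
  P2->B4: 45 boxes
Total cost = 480.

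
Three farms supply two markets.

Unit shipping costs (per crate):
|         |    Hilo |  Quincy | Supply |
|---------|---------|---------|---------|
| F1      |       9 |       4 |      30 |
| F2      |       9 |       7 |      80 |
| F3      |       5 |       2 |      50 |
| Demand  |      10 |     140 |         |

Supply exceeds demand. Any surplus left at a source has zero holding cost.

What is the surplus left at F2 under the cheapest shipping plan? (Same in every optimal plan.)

An optimal plan:
  F1–Quincy: 30 × 4 = 120
  F2–Hilo: 10 × 9 = 90
  F2–Quincy: 60 × 7 = 420
  F3–Quincy: 50 × 2 = 100
Total cost = 730.
F2 ships 70 of its 80, leaving 10.

10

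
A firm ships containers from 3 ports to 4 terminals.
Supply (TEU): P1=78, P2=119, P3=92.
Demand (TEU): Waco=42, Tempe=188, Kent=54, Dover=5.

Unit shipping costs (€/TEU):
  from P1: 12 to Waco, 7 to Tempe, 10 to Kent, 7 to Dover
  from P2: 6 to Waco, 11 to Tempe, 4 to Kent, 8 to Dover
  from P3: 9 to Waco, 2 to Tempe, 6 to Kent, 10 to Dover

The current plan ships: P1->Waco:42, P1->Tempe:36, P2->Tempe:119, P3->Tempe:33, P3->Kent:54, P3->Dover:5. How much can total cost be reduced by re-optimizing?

1069

Current plan cost = 42·12 + 36·7 + 119·11 + 33·2 + 54·6 + 5·10 = €2505.
Optimal plan:
  P1->Tempe: 78 × €7 = €546
  P2->Waco: 42 × €6 = €252
  P2->Tempe: 18 × €11 = €198
  P2->Kent: 54 × €4 = €216
  P2->Dover: 5 × €8 = €40
  P3->Tempe: 92 × €2 = €184
Optimal cost = €1436.
Saving = 2505 − 1436 = €1069.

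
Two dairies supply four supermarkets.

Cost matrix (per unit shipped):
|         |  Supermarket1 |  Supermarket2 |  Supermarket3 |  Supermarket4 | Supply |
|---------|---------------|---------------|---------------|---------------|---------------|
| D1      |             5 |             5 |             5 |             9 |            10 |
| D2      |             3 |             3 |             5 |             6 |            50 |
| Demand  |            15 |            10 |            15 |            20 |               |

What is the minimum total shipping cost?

One minimum-cost allocation:
  D1–Supermarket3: 10 × 5 = 50
  D2–Supermarket1: 15 × 3 = 45
  D2–Supermarket2: 10 × 3 = 30
  D2–Supermarket3: 5 × 5 = 25
  D2–Supermarket4: 20 × 6 = 120
Total = 50 + 45 + 30 + 25 + 120 = 270.

270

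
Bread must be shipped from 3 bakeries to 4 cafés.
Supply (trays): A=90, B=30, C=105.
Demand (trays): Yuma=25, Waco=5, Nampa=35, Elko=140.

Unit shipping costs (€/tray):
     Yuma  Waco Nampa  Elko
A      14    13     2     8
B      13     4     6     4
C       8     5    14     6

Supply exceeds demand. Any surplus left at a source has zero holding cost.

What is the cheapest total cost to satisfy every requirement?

An optimal shipping plan:
  A to Nampa: 35 × €2 = €70
  A to Elko: 35 × €8 = €280
  B to Elko: 30 × €4 = €120
  C to Yuma: 25 × €8 = €200
  C to Waco: 5 × €5 = €25
  C to Elko: 75 × €6 = €450
Total = 70 + 280 + 120 + 200 + 25 + 450 = €1145.
(Supply check: A ships 70; B ships 30; C ships 105.)

1145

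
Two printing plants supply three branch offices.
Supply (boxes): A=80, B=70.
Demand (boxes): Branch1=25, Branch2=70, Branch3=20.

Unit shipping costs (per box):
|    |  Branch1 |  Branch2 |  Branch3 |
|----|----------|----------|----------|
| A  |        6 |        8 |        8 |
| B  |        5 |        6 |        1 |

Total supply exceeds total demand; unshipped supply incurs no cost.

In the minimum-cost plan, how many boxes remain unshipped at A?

35

An optimal plan:
  A→Branch1: 25 boxes
  A→Branch2: 20 boxes
  B→Branch2: 50 boxes
  B→Branch3: 20 boxes
Total cost = 630.
A ships 45 of its 80, leaving 35.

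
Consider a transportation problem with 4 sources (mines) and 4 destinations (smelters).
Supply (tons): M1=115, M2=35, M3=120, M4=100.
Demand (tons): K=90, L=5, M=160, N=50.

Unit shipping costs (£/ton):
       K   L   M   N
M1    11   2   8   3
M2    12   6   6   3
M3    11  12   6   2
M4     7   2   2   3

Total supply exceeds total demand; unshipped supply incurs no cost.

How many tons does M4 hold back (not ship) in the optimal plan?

Minimum-cost shipments:
  M1→K: 45 tons
  M1→L: 5 tons
  M2→M: 35 tons
  M3→M: 70 tons
  M3→N: 50 tons
  M4→K: 45 tons
  M4→M: 55 tons
Total cost = £1660.
M4 ships 100 of its 100, leaving 0.

0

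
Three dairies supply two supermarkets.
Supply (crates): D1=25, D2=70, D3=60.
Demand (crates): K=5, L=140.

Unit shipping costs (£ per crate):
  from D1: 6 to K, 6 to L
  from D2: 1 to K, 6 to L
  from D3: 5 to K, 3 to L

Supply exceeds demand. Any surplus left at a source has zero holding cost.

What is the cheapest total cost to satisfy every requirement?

A cheapest plan:
  D1→L: 25 crates
  D2→K: 5 crates
  D2→L: 55 crates
  D3→L: 60 crates
Total cost = £665.
(Supply check: D1 ships 25; D2 ships 60; D3 ships 60.)

665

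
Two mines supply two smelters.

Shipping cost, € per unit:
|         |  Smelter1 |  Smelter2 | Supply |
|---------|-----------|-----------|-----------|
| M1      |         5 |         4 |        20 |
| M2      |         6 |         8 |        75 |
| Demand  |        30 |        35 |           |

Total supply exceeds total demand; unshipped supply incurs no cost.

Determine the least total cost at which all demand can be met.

One minimum-cost allocation:
  M1→Smelter2: 20 × €4 = €80
  M2→Smelter1: 30 × €6 = €180
  M2→Smelter2: 15 × €8 = €120
Total = 80 + 180 + 120 = €380.
(Supply check: M1 ships 20; M2 ships 45.)

380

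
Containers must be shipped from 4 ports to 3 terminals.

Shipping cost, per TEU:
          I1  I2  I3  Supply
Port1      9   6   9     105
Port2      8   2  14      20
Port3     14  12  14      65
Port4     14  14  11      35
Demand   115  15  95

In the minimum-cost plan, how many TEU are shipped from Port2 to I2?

15

Optimal shipments:
  Port1→I1: 45 × 9 = 405
  Port1→I3: 60 × 9 = 540
  Port2→I1: 5 × 8 = 40
  Port2→I2: 15 × 2 = 30
  Port3→I1: 65 × 14 = 910
  Port4→I3: 35 × 11 = 385
Total cost = 2310.
So Port2→I2 carries 15 TEU.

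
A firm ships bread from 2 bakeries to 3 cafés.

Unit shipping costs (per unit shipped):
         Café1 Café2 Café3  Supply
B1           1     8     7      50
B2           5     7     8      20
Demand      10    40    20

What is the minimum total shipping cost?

450

An optimal shipping plan:
  B1→Café1: 10 trays
  B1→Café2: 20 trays
  B1→Café3: 20 trays
  B2→Café2: 20 trays
Total cost = 450.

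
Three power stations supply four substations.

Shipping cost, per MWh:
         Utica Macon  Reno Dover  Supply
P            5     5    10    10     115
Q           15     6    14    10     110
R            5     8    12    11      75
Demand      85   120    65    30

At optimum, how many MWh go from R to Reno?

0

Solving gives:
  P→Utica: 10 MWh
  P→Macon: 40 MWh
  P→Reno: 65 MWh
  Q→Macon: 80 MWh
  Q→Dover: 30 MWh
  R→Utica: 75 MWh
Total cost = 2055.
The route R→Reno is not used.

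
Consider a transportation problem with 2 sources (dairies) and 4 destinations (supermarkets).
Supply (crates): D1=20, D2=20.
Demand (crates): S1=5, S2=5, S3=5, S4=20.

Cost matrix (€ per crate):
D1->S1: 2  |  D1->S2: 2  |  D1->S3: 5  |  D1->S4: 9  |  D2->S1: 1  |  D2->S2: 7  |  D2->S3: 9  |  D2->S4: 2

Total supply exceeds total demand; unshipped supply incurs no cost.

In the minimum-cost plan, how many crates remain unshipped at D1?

An optimal plan:
  D1–S1: 5 crates
  D1–S2: 5 crates
  D1–S3: 5 crates
  D2–S4: 20 crates
Total cost = €85.
D1 ships 15 of its 20, leaving 5.

5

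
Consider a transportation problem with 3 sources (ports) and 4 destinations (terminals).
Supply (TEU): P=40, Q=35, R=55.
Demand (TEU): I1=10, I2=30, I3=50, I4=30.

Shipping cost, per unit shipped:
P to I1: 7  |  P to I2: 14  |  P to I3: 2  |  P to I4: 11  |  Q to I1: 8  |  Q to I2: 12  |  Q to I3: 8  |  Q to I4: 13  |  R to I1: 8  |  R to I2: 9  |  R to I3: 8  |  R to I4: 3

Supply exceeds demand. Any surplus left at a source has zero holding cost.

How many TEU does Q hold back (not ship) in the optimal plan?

10

An optimal plan:
  P->I3: 40 × 2 = 80
  Q->I1: 10 × 8 = 80
  Q->I2: 5 × 12 = 60
  Q->I3: 10 × 8 = 80
  R->I2: 25 × 9 = 225
  R->I4: 30 × 3 = 90
Total cost = 615.
Q ships 25 of its 35, leaving 10.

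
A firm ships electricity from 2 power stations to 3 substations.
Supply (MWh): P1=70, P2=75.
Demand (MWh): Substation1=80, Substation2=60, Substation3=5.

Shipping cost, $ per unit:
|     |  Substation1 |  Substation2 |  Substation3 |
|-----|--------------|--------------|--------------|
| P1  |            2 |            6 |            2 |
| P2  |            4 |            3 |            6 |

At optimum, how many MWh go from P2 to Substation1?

The minimum-cost plan:
  P1 to Substation1: 65 × $2 = $130
  P1 to Substation3: 5 × $2 = $10
  P2 to Substation1: 15 × $4 = $60
  P2 to Substation2: 60 × $3 = $180
Total cost = $380.
So P2→Substation1 carries 15 MWh.

15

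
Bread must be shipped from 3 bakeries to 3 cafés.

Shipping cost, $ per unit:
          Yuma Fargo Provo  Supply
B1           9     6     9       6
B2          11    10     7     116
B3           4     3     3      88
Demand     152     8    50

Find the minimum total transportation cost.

1462

One minimum-cost allocation:
  B1 to Fargo: 6 × $6 = $36
  B2 to Yuma: 66 × $11 = $726
  B2 to Provo: 50 × $7 = $350
  B3 to Yuma: 86 × $4 = $344
  B3 to Fargo: 2 × $3 = $6
Total = 36 + 726 + 350 + 344 + 6 = $1462.
(Supply check: B1 ships 6; B2 ships 116; B3 ships 88.)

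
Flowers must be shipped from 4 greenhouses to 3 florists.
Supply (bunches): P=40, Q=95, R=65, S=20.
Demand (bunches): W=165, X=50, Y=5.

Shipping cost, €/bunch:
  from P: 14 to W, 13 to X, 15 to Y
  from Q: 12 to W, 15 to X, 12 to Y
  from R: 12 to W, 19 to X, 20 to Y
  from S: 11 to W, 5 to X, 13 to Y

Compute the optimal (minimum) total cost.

A cheapest plan:
  P->W: 10 bunches
  P->X: 30 bunches
  Q->W: 90 bunches
  Q->Y: 5 bunches
  R->W: 65 bunches
  S->X: 20 bunches
Total cost = €2550.

2550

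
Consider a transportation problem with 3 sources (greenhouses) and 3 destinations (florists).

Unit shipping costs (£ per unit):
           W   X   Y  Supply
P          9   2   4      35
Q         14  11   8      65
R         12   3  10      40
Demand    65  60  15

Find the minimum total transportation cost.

An optimal shipping plan:
  P–W: 15 × £9 = £135
  P–X: 20 × £2 = £40
  Q–W: 50 × £14 = £700
  Q–Y: 15 × £8 = £120
  R–X: 40 × £3 = £120
Total = 135 + 40 + 700 + 120 + 120 = £1115.
(Supply check: P ships 35; Q ships 65; R ships 40.)

1115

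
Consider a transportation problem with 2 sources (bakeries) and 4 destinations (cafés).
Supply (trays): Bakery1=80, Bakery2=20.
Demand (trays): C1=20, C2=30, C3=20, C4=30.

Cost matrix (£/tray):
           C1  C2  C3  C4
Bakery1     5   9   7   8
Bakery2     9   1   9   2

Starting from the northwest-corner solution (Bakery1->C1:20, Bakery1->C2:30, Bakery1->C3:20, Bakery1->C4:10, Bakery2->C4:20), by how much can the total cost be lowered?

Current plan cost = 20·5 + 30·9 + 20·7 + 10·8 + 20·2 = £630.
Optimal plan:
  Bakery1 to C1: 20 × £5 = £100
  Bakery1 to C2: 10 × £9 = £90
  Bakery1 to C3: 20 × £7 = £140
  Bakery1 to C4: 30 × £8 = £240
  Bakery2 to C2: 20 × £1 = £20
Optimal cost = £590.
Saving = 630 − 590 = £40.

40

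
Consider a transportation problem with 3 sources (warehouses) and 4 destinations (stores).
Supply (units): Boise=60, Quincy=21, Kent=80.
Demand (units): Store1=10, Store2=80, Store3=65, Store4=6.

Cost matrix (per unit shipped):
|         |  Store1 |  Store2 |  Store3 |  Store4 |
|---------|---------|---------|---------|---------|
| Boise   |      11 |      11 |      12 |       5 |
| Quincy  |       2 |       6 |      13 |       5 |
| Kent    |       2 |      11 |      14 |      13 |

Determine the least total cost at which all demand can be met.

One minimum-cost allocation:
  Boise to Store3: 54 units
  Boise to Store4: 6 units
  Quincy to Store2: 21 units
  Kent to Store1: 10 units
  Kent to Store2: 59 units
  Kent to Store3: 11 units
Total cost = 1627.
(Supply check: Boise ships 60; Quincy ships 21; Kent ships 80.)

1627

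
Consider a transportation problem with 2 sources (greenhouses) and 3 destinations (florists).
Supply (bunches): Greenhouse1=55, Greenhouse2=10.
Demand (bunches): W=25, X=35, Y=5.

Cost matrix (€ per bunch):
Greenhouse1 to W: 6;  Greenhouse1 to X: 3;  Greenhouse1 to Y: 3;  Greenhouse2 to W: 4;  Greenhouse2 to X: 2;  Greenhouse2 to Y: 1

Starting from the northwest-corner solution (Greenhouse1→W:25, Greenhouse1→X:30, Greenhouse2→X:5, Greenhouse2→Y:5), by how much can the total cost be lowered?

5

Current plan cost = 25·6 + 30·3 + 5·2 + 5·1 = €255.
Optimal plan:
  Greenhouse1→W: 15 × €6 = €90
  Greenhouse1→X: 35 × €3 = €105
  Greenhouse1→Y: 5 × €3 = €15
  Greenhouse2→W: 10 × €4 = €40
Optimal cost = €250.
Saving = 255 − 250 = €5.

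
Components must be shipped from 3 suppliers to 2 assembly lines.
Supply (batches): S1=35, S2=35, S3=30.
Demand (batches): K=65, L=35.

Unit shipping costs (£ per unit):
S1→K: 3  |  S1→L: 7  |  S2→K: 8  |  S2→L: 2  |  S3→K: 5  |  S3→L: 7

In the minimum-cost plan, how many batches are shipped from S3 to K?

30

Optimal shipments:
  S1→K: 35 × £3 = £105
  S2→L: 35 × £2 = £70
  S3→K: 30 × £5 = £150
Total cost = £325.
So S3→K carries 30 batches.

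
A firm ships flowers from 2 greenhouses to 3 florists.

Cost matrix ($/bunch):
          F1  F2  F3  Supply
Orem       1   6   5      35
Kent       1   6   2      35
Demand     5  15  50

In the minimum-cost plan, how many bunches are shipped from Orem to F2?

15

The minimum-cost plan:
  Orem to F1: 5 × $1 = $5
  Orem to F2: 15 × $6 = $90
  Orem to F3: 15 × $5 = $75
  Kent to F3: 35 × $2 = $70
Total cost = $240.
So Orem→F2 carries 15 bunches.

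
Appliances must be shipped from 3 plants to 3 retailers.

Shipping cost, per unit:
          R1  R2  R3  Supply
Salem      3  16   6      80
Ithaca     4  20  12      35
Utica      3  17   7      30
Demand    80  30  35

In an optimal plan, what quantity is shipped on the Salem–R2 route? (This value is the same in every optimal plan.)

30

The minimum-cost plan:
  Salem->R1: 15 × 3 = 45
  Salem->R2: 30 × 16 = 480
  Salem->R3: 35 × 6 = 210
  Ithaca->R1: 35 × 4 = 140
  Utica->R1: 30 × 3 = 90
Total cost = 965.
So Salem→R2 carries 30 units.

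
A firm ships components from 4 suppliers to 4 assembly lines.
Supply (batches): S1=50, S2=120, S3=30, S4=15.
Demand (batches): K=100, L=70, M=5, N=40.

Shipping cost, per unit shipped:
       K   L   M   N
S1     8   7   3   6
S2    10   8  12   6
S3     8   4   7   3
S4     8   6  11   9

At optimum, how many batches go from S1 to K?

45

The minimum-cost plan:
  S1→K: 45 × 8 = 360
  S1→M: 5 × 3 = 15
  S2→K: 55 × 10 = 550
  S2→L: 25 × 8 = 200
  S2→N: 40 × 6 = 240
  S3→L: 30 × 4 = 120
  S4→L: 15 × 6 = 90
Total cost = 1575.
So S1→K carries 45 batches.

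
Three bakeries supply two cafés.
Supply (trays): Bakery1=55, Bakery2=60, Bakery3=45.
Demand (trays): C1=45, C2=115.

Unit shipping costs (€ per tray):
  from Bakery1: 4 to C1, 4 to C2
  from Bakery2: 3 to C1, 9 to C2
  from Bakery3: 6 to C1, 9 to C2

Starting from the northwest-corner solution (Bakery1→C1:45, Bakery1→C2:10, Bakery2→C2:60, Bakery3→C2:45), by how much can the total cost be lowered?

270

Current plan cost = 45·4 + 10·4 + 60·9 + 45·9 = €1165.
Optimal plan:
  Bakery1→C2: 55 trays
  Bakery2→C1: 45 trays
  Bakery2→C2: 15 trays
  Bakery3→C2: 45 trays
Optimal cost = €895.
Saving = 1165 − 895 = €270.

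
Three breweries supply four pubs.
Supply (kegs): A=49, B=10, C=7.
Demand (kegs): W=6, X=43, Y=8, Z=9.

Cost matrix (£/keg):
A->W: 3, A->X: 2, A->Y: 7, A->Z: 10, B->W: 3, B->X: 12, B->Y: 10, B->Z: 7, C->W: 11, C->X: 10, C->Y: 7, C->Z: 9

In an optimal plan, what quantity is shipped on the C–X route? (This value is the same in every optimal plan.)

Optimal shipments:
  A to W: 5 kegs
  A to X: 43 kegs
  A to Y: 1 kegs
  B to W: 1 kegs
  B to Z: 9 kegs
  C to Y: 7 kegs
Total cost = £223.
The route C→X is not used.

0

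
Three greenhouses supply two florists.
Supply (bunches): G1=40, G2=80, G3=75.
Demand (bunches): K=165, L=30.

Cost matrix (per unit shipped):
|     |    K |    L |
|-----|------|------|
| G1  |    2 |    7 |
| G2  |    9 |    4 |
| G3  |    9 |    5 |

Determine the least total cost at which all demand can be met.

1325

Optimal allocation:
  G1–K: 40 × 2 = 80
  G2–K: 50 × 9 = 450
  G2–L: 30 × 4 = 120
  G3–K: 75 × 9 = 675
Total = 80 + 450 + 120 + 675 = 1325.
(Supply check: G1 ships 40; G2 ships 80; G3 ships 75.)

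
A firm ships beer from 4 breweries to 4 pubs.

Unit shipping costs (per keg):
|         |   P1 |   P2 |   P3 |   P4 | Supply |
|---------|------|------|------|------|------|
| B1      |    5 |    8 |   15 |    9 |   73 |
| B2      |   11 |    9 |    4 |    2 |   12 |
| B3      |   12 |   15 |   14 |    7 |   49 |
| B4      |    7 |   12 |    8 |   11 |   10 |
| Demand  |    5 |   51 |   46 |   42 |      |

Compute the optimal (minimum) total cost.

1208

One minimum-cost allocation:
  B1 to P1: 5 × 5 = 25
  B1 to P2: 51 × 8 = 408
  B1 to P3: 17 × 15 = 255
  B2 to P3: 12 × 4 = 48
  B3 to P3: 7 × 14 = 98
  B3 to P4: 42 × 7 = 294
  B4 to P3: 10 × 8 = 80
Total = 25 + 408 + 255 + 48 + 98 + 294 + 80 = 1208.
(Supply check: B1 ships 73; B2 ships 12; B3 ships 49; B4 ships 10.)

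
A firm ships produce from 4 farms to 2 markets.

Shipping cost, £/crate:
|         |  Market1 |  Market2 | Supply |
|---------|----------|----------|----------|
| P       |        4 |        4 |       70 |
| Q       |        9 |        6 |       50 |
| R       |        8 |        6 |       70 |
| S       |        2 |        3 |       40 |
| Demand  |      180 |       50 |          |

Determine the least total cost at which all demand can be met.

1220

One minimum-cost allocation:
  P to Market1: 70 crates
  Q to Market2: 50 crates
  R to Market1: 70 crates
  S to Market1: 40 crates
Total cost = £1220.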